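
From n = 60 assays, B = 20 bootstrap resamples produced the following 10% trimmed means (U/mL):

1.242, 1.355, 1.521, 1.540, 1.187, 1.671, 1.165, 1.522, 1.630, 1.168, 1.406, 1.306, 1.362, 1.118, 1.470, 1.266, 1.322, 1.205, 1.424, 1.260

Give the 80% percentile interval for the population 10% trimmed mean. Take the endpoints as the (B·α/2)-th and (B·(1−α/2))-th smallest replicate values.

Sorted replicates: 1.118, 1.165, 1.168, 1.187, 1.205, 1.242, 1.260, 1.266, 1.306, 1.322, 1.355, 1.362, 1.406, 1.424, 1.470, 1.521, 1.522, 1.540, 1.630, 1.671
α = 0.20; lower rank = 20 × 0.100 = 2; upper rank = 20 × 0.900 = 18.
The 2nd smallest replicate is 1.165; the 18th is 1.540.

(1.165, 1.540)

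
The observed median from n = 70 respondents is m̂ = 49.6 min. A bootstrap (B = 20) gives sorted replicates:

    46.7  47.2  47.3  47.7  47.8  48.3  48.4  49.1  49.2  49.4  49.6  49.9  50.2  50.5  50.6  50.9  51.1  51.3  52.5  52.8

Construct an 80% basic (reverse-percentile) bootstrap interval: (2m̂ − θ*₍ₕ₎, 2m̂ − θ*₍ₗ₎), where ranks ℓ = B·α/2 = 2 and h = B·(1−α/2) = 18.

(47.9, 52.0)

Percentile endpoints at ranks 2 and 18: θ*₍2₎ = 47.2, θ*₍18₎ = 51.3.
Basic interval reflects these around m̂:
  lower = 2 × 49.6 − 51.3 = 47.9
  upper = 2 × 49.6 − 47.2 = 52.0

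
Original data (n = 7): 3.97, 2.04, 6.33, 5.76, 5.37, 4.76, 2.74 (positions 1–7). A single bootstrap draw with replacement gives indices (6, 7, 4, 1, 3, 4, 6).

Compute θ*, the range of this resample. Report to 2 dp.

θ* = 3.59

Resample values: 4.76, 2.74, 5.76, 3.97, 6.33, 5.76, 4.76.
Range = 6.33 − 2.74 = 3.59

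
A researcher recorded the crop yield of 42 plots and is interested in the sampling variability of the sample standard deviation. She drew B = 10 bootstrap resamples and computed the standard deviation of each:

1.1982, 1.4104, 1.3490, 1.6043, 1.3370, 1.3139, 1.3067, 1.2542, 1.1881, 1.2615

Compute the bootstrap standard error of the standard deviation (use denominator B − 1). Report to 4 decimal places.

SE* = 0.1203

Bootstrap SE is the standard deviation of the 10 replicate standard deviations.
Mean of replicates: (1.1982 + 1.4104 + 1.3490 + 1.6043 + 1.3370 + 1.3139 + 1.3067 + 1.2542 + 1.1881 + 1.2615) / 10 = 13.22330 / 10 = 1.32233
Sum of squared deviations: (−0.12413)² + (+0.08807)² + (+0.02667)² + (+0.28197)² + (+0.01467)² + (−0.00843)² + (−0.01563)² + (−0.06813)² + (−0.13423)² + (−0.06083)² = 0.13027
Variance = 0.13027 / 9 = 0.01447
SE* = √0.01447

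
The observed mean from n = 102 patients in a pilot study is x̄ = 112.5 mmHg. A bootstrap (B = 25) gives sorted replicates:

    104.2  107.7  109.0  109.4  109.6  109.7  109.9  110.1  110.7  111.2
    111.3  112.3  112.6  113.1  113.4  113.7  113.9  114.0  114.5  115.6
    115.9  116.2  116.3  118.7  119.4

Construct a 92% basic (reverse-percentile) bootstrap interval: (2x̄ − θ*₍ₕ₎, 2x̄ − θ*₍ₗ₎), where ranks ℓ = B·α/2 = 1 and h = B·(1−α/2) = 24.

Percentile endpoints at ranks 1 and 24: θ*₍1₎ = 104.2, θ*₍24₎ = 118.7.
Basic interval reflects these around x̄:
  lower = 2 × 112.5 − 118.7 = 106.3
  upper = 2 × 112.5 − 104.2 = 120.8

(106.3, 120.8)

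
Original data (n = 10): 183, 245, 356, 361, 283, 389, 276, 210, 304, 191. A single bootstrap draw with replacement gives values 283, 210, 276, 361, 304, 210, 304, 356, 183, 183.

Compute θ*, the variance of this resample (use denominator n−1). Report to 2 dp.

Mean = 267.0000; sum of squared deviations = 40442.0000
s² = 40442.0000 / 9 = 4493.5556

θ* = 4493.56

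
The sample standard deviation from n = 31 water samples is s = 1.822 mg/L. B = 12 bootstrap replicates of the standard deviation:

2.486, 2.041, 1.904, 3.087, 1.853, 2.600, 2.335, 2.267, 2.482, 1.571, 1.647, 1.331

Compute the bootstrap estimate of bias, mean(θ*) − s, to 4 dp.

mean(θ*) = (2.486 + 2.041 + 1.904 + 3.087 + 1.853 + 2.600 + 2.335 + 2.267 + 2.482 + 1.571 + 1.647 + 1.331) / 12 = 2.13367
bias = 2.13367 − 1.822

bias = +0.3117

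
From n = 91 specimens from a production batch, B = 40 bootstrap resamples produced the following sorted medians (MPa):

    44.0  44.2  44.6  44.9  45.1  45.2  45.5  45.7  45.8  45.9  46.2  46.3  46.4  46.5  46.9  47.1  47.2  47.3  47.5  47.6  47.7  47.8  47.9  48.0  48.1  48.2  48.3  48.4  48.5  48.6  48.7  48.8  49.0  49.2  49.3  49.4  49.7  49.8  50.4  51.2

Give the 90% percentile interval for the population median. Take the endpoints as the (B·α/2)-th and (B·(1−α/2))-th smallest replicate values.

α = 0.10; lower rank = 40 × 0.050 = 2; upper rank = 40 × 0.950 = 38.
The 2nd smallest replicate is 44.2; the 38th is 49.8.

(44.2, 49.8)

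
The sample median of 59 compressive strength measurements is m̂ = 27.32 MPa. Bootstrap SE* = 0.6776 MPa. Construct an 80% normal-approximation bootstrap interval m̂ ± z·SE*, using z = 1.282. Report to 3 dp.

Margin = 1.282 × 0.6776 = 0.8687
Interval: 27.32 ± 0.8687

(26.451, 28.189)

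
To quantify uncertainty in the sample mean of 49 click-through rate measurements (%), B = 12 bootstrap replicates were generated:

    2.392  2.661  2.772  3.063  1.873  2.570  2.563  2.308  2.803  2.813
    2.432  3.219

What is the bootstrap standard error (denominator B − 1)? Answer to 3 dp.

SE* = 0.357

Bootstrap SE is the standard deviation of the 12 replicate means.
Mean of replicates: (2.392 + 2.661 + 2.772 + 3.063 + 1.873 + 2.570 + 2.563 + 2.308 + 2.803 + 2.813 + 2.432 + 3.219) / 12 = 31.4690 / 12 = 2.6224
Sum of squared deviations: (−0.2304)² + (+0.0386)² + (+0.1496)² + (+0.4406)² + (−0.7494)² + (−0.0524)² + (−0.0594)² + (−0.3144)² + (+0.1806)² + (+0.1906)² + (−0.1904)² + (+0.5966)² = 1.3989
Variance = 1.3989 / 11 = 0.1272
SE* = √0.1272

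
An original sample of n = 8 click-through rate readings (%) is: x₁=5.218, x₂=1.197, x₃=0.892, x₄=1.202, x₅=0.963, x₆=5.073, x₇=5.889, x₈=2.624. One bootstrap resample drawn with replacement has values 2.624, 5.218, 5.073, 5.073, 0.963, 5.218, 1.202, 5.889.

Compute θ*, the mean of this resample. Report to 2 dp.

Mean = (2.624 + 5.218 + 5.073 + 5.073 + 0.963 + 5.218 + 1.202 + 5.889) / 8 = 31.2600 / 8 = 3.91

θ* = 3.91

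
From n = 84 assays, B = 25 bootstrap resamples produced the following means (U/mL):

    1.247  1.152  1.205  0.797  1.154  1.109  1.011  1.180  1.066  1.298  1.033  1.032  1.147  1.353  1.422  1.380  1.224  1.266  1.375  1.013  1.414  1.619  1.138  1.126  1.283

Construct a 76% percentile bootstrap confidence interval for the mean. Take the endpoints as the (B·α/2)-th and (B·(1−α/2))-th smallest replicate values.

(1.013, 1.380)

Sorted replicates: 0.797, 1.011, 1.013, 1.032, 1.033, 1.066, 1.109, 1.126, 1.138, 1.147, 1.152, 1.154, 1.180, 1.205, 1.224, 1.247, 1.266, 1.283, 1.298, 1.353, 1.375, 1.380, 1.414, 1.422, 1.619
α = 0.24; lower rank = 25 × 0.120 = 3; upper rank = 25 × 0.880 = 22.
The 3rd smallest replicate is 1.013; the 22nd is 1.380.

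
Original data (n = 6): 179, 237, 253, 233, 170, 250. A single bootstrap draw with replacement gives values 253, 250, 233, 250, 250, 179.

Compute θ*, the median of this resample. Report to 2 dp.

Sorted: 179, 233, 250, 250, 250, 253
Median = average of the two middle values = 250.00

θ* = 250.00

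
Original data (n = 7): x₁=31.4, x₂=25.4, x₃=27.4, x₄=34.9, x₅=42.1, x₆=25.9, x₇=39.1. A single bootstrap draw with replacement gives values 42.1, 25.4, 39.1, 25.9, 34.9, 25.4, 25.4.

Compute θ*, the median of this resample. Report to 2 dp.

θ* = 25.90

Sorted: 25.4, 25.4, 25.4, 25.9, 34.9, 39.1, 42.1
Median = middle value = 25.90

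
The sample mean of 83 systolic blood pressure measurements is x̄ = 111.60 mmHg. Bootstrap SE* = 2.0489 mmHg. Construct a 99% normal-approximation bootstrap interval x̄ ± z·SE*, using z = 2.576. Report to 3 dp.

(106.322, 116.878)

Margin = 2.576 × 2.0489 = 5.2780
Interval: 111.60 ± 5.2780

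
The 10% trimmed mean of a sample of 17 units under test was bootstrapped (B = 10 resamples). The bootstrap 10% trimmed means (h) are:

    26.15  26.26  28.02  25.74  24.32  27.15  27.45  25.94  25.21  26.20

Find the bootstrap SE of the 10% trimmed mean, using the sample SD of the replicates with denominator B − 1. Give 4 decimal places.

SE* = 1.0831

Bootstrap SE is the standard deviation of the 10 replicate 10% trimmed means.
Mean of replicates: (26.15 + 26.26 + 28.02 + 25.74 + 24.32 + 27.15 + 27.45 + 25.94 + 25.21 + 26.20) / 10 = 262.44000 / 10 = 26.24400
Sum of squared deviations: (−0.09400)² + (+0.01600)² + (+1.77600)² + (−0.50400)² + (−1.92400)² + (+0.90600)² + (+1.20600)² + (−0.30400)² + (−1.03400)² + (−0.04400)² = 10.55784
Variance = 10.55784 / 9 = 1.17309
SE* = √1.17309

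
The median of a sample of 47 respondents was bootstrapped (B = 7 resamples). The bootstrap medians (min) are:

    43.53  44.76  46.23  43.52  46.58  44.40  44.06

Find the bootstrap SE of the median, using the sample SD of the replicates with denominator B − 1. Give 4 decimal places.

SE* = 1.2339

Bootstrap SE is the standard deviation of the 7 replicate medians.
Mean of replicates: (43.53 + 44.76 + 46.23 + 43.52 + 46.58 + 44.40 + 44.06) / 7 = 313.08000 / 7 = 44.72571
Sum of squared deviations: (−1.19571)² + (+0.03429)² + (+1.50429)² + (−1.20571)² + (+1.85429)² + (−0.32571)² + (−0.66571)² = 9.13517
Variance = 9.13517 / 6 = 1.52253
SE* = √1.52253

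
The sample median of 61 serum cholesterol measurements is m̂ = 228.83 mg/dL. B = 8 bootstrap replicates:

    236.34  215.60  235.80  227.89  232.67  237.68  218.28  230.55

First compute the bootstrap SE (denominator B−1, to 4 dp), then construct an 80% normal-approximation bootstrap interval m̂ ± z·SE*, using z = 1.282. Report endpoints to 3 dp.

Mean of replicates = 229.3512; sum of squared deviations = 486.0529; SE* = √(486.0529/7) = 8.3328
Margin = 1.282 × 8.3328 = 10.6826
Interval: 228.83 ± 10.6826

(218.147, 239.513)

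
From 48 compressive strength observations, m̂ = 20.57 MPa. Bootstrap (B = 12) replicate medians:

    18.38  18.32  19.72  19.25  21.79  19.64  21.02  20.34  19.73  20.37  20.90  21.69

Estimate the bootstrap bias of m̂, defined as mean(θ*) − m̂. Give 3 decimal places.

mean(θ*) = (18.38 + 18.32 + 19.72 + 19.25 + 21.79 + 19.64 + 21.02 + 20.34 + 19.73 + 20.37 + 20.90 + 21.69) / 12 = 20.0958
bias = 20.0958 − 20.57

bias = −0.474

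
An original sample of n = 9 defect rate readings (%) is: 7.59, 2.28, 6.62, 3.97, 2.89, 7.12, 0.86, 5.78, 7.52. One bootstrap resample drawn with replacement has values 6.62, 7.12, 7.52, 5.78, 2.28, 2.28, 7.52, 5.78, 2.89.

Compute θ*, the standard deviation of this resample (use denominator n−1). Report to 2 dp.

θ* = 2.22

Mean = 5.3100; sum of squared deviations = 39.4204
s² = 39.4204 / 8 = 4.9276
s = √4.9276 = 2.22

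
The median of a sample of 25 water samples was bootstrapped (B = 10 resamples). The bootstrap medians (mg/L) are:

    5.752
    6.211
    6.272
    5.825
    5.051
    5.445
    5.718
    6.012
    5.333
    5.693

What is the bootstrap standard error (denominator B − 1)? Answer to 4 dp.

Bootstrap SE is the standard deviation of the 10 replicate medians.
Mean of replicates: (5.752 + 6.211 + 6.272 + 5.825 + 5.051 + 5.445 + 5.718 + 6.012 + 5.333 + 5.693) / 10 = 57.31200 / 10 = 5.73120
Sum of squared deviations: (+0.02080)² + (+0.47980)² + (+0.54080)² + (+0.09380)² + (−0.68020)² + (−0.28620)² + (−0.01320)² + (+0.28080)² + (−0.39820)² + (−0.03820)² = 1.31553
Variance = 1.31553 / 9 = 0.14617
SE* = √0.14617

SE* = 0.3823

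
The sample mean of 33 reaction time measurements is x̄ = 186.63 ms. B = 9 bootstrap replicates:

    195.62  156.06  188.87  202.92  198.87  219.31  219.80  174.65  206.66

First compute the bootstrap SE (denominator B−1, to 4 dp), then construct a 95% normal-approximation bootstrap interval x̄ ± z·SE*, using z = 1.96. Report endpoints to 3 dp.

Mean of replicates = 195.8622; sum of squared deviations = 3381.3916; SE* = √(3381.3916/8) = 20.5590
Margin = 1.96 × 20.5590 = 40.2956
Interval: 186.63 ± 40.2956

(146.334, 226.926)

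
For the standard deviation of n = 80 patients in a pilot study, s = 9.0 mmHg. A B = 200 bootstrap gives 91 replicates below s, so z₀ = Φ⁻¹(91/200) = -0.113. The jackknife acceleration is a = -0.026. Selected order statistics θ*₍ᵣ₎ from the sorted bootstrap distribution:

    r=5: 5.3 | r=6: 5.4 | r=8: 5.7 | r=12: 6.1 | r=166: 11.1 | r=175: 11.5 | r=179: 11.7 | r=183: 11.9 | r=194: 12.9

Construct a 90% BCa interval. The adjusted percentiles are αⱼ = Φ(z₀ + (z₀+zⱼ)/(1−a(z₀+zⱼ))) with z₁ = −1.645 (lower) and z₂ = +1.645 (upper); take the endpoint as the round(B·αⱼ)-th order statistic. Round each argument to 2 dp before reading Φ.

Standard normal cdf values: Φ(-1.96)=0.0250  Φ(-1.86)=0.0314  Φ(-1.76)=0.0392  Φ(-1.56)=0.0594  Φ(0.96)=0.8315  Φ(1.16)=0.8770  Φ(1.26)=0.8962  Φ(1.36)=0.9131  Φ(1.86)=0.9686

Lower: z₀ + z₁ = -0.113 + (-1.645) = -1.758; 1 − a(z₀+z₁) = 1 − (-0.026)(-1.758) = 0.9543; argument = -0.113 + (-1.758)/0.9543 = -1.9552 → -1.96.
α₁ = Φ(-1.96) = 0.0250; rank = round(200 × 0.0250) = 5; θ*₍5₎ = 5.3.
Upper: z₀ + z₂ = 1.532; 1 − a(z₀+z₂) = 1.0398; argument = 1.3603 → 1.36; α₂ = 0.9131; rank = 183; θ*₍183₎ = 11.9.

(5.3, 11.9)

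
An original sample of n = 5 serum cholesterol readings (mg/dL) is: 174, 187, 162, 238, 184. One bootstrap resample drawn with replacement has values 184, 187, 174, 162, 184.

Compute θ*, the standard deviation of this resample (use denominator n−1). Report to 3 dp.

Mean = 178.2000; sum of squared deviations = 424.8000
s² = 424.8000 / 4 = 106.2000
s = √106.2000 = 10.305

θ* = 10.305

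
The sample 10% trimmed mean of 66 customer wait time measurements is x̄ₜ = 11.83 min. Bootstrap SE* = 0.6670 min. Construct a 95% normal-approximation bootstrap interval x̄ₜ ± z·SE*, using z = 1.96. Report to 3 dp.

Margin = 1.96 × 0.6670 = 1.3073
Interval: 11.83 ± 1.3073

(10.523, 13.137)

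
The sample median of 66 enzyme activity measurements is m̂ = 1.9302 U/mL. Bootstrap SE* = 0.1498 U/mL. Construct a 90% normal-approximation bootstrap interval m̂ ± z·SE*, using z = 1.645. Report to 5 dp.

Margin = 1.645 × 0.1498 = 0.246421
Interval: 1.9302 ± 0.246421

(1.68378, 2.17662)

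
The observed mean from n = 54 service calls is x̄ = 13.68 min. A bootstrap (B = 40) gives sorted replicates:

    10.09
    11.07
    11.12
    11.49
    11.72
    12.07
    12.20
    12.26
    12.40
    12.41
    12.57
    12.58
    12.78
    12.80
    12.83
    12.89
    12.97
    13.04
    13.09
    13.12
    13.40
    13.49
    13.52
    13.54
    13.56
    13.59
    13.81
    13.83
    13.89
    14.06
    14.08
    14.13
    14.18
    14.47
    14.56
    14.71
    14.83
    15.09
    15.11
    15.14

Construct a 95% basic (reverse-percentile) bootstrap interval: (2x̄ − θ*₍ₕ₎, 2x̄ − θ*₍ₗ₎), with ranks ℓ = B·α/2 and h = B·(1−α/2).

Percentile endpoints at ranks 1 and 39: θ*₍1₎ = 10.09, θ*₍39₎ = 15.11.
Basic interval reflects these around x̄:
  lower = 2 × 13.68 − 15.11 = 12.25
  upper = 2 × 13.68 − 10.09 = 17.27

(12.25, 17.27)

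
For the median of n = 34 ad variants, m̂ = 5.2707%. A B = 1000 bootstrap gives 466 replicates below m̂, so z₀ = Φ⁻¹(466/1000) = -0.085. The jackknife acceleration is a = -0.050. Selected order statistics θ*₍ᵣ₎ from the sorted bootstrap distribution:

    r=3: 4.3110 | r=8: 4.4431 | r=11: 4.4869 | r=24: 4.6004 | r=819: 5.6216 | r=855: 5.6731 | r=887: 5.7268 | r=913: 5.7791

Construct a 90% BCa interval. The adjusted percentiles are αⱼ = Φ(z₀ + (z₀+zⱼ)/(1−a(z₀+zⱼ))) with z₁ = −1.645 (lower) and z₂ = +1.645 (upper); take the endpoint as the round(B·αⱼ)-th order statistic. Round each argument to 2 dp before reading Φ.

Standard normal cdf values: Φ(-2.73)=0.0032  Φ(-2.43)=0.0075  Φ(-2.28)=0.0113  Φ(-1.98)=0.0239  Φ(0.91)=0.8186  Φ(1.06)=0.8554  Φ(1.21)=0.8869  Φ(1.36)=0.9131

Lower: z₀ + z₁ = -0.085 + (-1.645) = -1.730; 1 − a(z₀+z₁) = 1 − (-0.050)(-1.730) = 0.9135; argument = -0.085 + (-1.730)/0.9135 = -1.9788 → -1.98.
α₁ = Φ(-1.98) = 0.0239; rank = round(1000 × 0.0239) = 24; θ*₍24₎ = 4.6004.
Upper: z₀ + z₂ = 1.560; 1 − a(z₀+z₂) = 1.0780; argument = 1.3621 → 1.36; α₂ = 0.9131; rank = 913; θ*₍913₎ = 5.7791.

(4.6004, 5.7791)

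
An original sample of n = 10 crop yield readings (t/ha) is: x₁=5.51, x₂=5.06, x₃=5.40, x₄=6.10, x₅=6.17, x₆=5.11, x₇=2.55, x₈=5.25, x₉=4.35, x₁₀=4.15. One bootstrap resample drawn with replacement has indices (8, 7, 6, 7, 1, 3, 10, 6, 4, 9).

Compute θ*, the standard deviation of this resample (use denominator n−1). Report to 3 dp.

Resample values: 5.25, 2.55, 5.11, 2.55, 5.51, 5.40, 4.15, 5.11, 6.10, 4.35.
Mean = 4.6080; sum of squared deviations = 13.3302
s² = 13.3302 / 9 = 1.4811
s = √1.4811 = 1.217

θ* = 1.217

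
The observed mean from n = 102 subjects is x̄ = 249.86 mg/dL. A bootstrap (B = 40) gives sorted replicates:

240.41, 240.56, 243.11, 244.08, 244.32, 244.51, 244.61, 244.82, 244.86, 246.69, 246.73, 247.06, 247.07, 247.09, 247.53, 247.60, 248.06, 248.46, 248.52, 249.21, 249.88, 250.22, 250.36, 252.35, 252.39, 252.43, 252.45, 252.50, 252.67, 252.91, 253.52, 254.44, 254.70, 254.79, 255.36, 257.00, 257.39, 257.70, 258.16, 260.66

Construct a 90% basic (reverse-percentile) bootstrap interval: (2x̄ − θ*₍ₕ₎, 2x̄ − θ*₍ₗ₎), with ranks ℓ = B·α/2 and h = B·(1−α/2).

Percentile endpoints at ranks 2 and 38: θ*₍2₎ = 240.56, θ*₍38₎ = 257.70.
Basic interval reflects these around x̄:
  lower = 2 × 249.86 − 257.70 = 242.02
  upper = 2 × 249.86 − 240.56 = 259.16

(242.02, 259.16)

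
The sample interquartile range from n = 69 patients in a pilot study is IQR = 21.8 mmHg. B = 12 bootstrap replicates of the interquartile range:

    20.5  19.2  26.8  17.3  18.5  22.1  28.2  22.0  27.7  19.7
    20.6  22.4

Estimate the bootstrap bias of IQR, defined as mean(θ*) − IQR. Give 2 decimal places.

bias = +0.28

mean(θ*) = (20.5 + 19.2 + 26.8 + 17.3 + 18.5 + 22.1 + 28.2 + 22.0 + 27.7 + 19.7 + 20.6 + 22.4) / 12 = 22.083
bias = 22.083 − 21.8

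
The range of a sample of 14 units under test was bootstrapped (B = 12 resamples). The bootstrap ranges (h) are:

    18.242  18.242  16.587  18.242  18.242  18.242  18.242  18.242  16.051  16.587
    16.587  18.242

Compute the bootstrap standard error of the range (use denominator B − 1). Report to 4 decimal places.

SE* = 0.8919

Bootstrap SE is the standard deviation of the 12 replicate ranges.
Mean of replicates: (18.242 + 18.242 + 16.587 + 18.242 + 18.242 + 18.242 + 18.242 + 18.242 + 16.051 + 16.587 + 16.587 + 18.242) / 12 = 211.74800 / 12 = 17.64567
Sum of squared deviations: (+0.59633)² + (+0.59633)² + (−1.05867)² + (+0.59633)² + (+0.59633)² + (+0.59633)² + (+0.59633)² + (+0.59633)² + (−1.59467)² + (−1.05867)² + (−1.05867)² + (+0.59633)² = 8.75019
Variance = 8.75019 / 11 = 0.79547
SE* = √0.79547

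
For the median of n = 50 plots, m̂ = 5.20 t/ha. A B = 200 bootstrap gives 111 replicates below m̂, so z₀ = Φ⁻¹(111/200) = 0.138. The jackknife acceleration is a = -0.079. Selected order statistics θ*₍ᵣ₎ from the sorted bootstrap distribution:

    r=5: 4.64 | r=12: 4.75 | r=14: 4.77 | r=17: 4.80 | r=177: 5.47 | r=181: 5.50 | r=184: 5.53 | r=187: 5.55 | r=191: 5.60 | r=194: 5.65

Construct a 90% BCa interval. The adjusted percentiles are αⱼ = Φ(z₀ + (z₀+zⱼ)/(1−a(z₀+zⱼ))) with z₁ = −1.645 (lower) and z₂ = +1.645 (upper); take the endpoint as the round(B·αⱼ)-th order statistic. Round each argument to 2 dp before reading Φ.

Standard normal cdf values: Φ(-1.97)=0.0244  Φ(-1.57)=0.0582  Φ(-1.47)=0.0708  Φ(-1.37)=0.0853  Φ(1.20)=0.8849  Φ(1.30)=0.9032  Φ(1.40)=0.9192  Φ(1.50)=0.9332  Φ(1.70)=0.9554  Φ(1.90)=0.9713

(4.75, 5.60)

Lower: z₀ + z₁ = 0.138 + (-1.645) = -1.507; 1 − a(z₀+z₁) = 1 − (-0.079)(-1.507) = 0.8809; argument = 0.138 + (-1.507)/0.8809 = -1.5727 → -1.57.
α₁ = Φ(-1.57) = 0.0582; rank = round(200 × 0.0582) = 12; θ*₍12₎ = 4.75.
Upper: z₀ + z₂ = 1.783; 1 − a(z₀+z₂) = 1.1409; argument = 1.7009 → 1.70; α₂ = 0.9554; rank = 191; θ*₍191₎ = 5.60.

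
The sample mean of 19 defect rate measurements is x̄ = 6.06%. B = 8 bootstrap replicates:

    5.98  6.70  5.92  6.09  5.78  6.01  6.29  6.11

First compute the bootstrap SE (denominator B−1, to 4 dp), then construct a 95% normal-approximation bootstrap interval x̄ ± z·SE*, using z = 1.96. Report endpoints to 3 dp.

Mean of replicates = 6.1100; sum of squared deviations = 0.5528; SE* = √(0.5528/7) = 0.2810
Margin = 1.96 × 0.2810 = 0.5508
Interval: 6.06 ± 0.5508

(5.509, 6.611)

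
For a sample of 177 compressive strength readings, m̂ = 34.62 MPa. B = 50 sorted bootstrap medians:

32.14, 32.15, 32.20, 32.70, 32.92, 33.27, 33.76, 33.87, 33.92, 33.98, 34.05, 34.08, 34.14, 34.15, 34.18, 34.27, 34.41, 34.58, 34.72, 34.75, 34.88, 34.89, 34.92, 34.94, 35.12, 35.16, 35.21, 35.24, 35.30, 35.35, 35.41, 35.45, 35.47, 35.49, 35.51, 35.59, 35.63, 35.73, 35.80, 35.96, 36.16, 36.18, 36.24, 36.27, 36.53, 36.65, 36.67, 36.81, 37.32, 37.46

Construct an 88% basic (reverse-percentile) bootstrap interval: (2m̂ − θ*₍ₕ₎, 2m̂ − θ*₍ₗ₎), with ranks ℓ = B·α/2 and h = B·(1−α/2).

(32.57, 37.04)

Percentile endpoints at ranks 3 and 47: θ*₍3₎ = 32.20, θ*₍47₎ = 36.67.
Basic interval reflects these around m̂:
  lower = 2 × 34.62 − 36.67 = 32.57
  upper = 2 × 34.62 − 32.20 = 37.04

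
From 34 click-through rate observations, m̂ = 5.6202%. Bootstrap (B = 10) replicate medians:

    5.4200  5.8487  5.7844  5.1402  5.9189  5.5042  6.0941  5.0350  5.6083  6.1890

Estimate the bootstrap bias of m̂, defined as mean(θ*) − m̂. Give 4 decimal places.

mean(θ*) = (5.4200 + 5.8487 + 5.7844 + 5.1402 + 5.9189 + 5.5042 + 6.0941 + 5.0350 + 5.6083 + 6.1890) / 10 = 5.65428
bias = 5.65428 − 5.6202

bias = +0.0341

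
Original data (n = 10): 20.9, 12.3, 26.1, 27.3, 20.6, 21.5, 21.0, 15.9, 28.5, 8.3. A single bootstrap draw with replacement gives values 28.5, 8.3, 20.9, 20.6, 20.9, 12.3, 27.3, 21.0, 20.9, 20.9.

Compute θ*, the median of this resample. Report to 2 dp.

Sorted: 8.3, 12.3, 20.6, 20.9, 20.9, 20.9, 20.9, 21.0, 27.3, 28.5
Median = average of the two middle values = 20.90

θ* = 20.90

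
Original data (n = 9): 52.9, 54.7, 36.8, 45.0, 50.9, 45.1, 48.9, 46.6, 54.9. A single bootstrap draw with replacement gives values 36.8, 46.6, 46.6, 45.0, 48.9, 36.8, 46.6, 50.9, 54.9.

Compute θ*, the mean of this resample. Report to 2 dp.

Mean = (36.8 + 46.6 + 46.6 + 45.0 + 48.9 + 36.8 + 46.6 + 50.9 + 54.9) / 9 = 413.10 / 9 = 45.90

θ* = 45.90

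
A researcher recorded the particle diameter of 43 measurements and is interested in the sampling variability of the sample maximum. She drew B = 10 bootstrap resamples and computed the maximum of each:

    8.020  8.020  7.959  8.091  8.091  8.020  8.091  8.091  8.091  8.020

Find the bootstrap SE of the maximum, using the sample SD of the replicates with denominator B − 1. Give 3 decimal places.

SE* = 0.047

Bootstrap SE is the standard deviation of the 10 replicate maximums.
Mean of replicates: (8.020 + 8.020 + 7.959 + 8.091 + 8.091 + 8.020 + 8.091 + 8.091 + 8.091 + 8.020) / 10 = 80.49400 / 10 = 8.04940
Sum of squared deviations: (−0.02940)² + (−0.02940)² + (−0.09040)² + (+0.04160)² + (+0.04160)² + (−0.02940)² + (+0.04160)² + (+0.04160)² + (+0.04160)² + (−0.02940)² = 0.02028
Variance = 0.02028 / 9 = 0.00225
SE* = √0.00225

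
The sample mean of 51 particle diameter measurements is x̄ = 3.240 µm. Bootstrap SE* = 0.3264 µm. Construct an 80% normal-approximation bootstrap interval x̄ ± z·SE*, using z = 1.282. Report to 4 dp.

Margin = 1.282 × 0.3264 = 0.41844
Interval: 3.240 ± 0.41844

(2.8216, 3.6584)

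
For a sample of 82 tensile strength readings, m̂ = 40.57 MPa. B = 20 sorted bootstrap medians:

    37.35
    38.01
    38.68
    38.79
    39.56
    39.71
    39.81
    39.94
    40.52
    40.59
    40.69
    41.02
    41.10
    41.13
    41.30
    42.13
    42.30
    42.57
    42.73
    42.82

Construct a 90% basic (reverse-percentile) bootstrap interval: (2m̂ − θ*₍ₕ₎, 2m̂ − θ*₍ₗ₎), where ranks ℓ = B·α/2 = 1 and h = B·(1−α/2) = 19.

Percentile endpoints at ranks 1 and 19: θ*₍1₎ = 37.35, θ*₍19₎ = 42.73.
Basic interval reflects these around m̂:
  lower = 2 × 40.57 − 42.73 = 38.41
  upper = 2 × 40.57 − 37.35 = 43.79

(38.41, 43.79)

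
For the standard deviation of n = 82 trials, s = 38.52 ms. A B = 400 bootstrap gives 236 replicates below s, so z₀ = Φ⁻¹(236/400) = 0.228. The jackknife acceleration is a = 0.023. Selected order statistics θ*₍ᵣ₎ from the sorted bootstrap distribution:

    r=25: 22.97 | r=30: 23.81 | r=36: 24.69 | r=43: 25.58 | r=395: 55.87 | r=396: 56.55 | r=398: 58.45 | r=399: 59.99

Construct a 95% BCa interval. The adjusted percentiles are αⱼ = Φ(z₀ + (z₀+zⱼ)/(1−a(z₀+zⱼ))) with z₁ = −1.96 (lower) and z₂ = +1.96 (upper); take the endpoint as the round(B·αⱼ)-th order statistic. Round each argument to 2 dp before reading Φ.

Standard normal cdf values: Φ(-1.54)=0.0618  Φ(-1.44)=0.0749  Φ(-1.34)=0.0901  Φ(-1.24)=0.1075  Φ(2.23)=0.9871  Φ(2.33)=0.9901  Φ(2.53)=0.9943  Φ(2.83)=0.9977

Lower: z₀ + z₁ = 0.228 + (-1.960) = -1.732; 1 − a(z₀+z₁) = 1 − (0.023)(-1.732) = 1.0398; argument = 0.228 + (-1.732)/1.0398 = -1.4376 → -1.44.
α₁ = Φ(-1.44) = 0.0749; rank = round(400 × 0.0749) = 30; θ*₍30₎ = 23.81.
Upper: z₀ + z₂ = 2.188; 1 − a(z₀+z₂) = 0.9497; argument = 2.5319 → 2.53; α₂ = 0.9943; rank = 398; θ*₍398₎ = 58.45.

(23.81, 58.45)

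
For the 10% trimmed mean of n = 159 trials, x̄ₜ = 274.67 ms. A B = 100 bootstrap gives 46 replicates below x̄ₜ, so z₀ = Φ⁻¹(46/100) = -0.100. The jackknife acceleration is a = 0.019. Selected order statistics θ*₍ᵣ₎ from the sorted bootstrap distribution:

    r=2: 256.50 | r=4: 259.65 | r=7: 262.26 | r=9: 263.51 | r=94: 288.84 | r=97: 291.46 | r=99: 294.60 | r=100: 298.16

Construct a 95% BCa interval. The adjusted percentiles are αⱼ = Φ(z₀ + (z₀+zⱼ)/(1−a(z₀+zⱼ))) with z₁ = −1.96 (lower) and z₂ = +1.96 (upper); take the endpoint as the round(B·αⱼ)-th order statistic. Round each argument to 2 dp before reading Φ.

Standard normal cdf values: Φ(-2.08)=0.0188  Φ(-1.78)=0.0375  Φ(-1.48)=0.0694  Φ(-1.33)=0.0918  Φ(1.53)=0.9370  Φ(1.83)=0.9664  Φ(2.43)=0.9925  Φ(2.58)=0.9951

Lower: z₀ + z₁ = -0.100 + (-1.960) = -2.060; 1 − a(z₀+z₁) = 1 − (0.019)(-2.060) = 1.0391; argument = -0.100 + (-2.060)/1.0391 = -2.0824 → -2.08.
α₁ = Φ(-2.08) = 0.0188; rank = round(100 × 0.0188) = 2; θ*₍2₎ = 256.50.
Upper: z₀ + z₂ = 1.860; 1 − a(z₀+z₂) = 0.9647; argument = 1.8281 → 1.83; α₂ = 0.9664; rank = 97; θ*₍97₎ = 291.46.

(256.50, 291.46)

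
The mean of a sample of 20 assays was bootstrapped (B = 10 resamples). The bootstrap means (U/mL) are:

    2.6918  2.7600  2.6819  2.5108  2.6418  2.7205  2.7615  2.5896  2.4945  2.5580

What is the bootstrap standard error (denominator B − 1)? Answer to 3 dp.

SE* = 0.098

Bootstrap SE is the standard deviation of the 10 replicate means.
Mean of replicates: (2.6918 + 2.7600 + 2.6819 + 2.5108 + 2.6418 + 2.7205 + 2.7615 + 2.5896 + 2.4945 + 2.5580) / 10 = 26.41040 / 10 = 2.64104
Sum of squared deviations: (+0.05076)² + (+0.11896)² + (+0.04086)² + (−0.13024)² + (+0.00076)² + (+0.07946)² + (+0.12046)² + (−0.05144)² + (−0.14654)² + (−0.08304)² = 0.08720
Variance = 0.08720 / 9 = 0.00969
SE* = √0.00969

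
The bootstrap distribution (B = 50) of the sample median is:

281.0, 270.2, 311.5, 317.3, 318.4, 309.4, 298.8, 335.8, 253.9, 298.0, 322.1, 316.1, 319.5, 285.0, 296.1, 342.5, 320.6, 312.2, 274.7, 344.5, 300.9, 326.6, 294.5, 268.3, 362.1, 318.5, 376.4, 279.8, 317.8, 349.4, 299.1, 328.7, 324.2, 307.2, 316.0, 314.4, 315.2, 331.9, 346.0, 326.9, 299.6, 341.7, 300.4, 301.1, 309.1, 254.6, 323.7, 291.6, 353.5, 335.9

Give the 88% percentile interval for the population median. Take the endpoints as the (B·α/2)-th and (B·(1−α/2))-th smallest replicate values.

Sorted replicates: 253.9, 254.6, 268.3, 270.2, 274.7, 279.8, 281.0, 285.0, 291.6, 294.5, 296.1, 298.0, 298.8, 299.1, 299.6, 300.4, 300.9, 301.1, 307.2, 309.1, 309.4, 311.5, 312.2, 314.4, 315.2, 316.0, 316.1, 317.3, 317.8, 318.4, 318.5, 319.5, 320.6, 322.1, 323.7, 324.2, 326.6, 326.9, 328.7, 331.9, 335.8, 335.9, 341.7, 342.5, 344.5, 346.0, 349.4, 353.5, 362.1, 376.4
α = 0.12; lower rank = 50 × 0.060 = 3; upper rank = 50 × 0.940 = 47.
The 3rd smallest replicate is 268.3; the 47th is 349.4.

(268.3, 349.4)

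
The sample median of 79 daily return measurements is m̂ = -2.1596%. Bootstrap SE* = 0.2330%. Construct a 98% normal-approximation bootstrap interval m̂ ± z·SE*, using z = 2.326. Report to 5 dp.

Margin = 2.326 × 0.2330 = 0.541958
Interval: -2.1596 ± 0.541958

(-2.70156, -1.61764)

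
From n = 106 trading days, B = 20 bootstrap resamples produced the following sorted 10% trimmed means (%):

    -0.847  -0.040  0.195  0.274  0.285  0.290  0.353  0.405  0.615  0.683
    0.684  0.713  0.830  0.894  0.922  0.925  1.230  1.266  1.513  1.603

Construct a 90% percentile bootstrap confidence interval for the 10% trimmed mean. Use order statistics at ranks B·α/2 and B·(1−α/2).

(-0.847, 1.513)

α = 0.10; lower rank = 20 × 0.050 = 1; upper rank = 20 × 0.950 = 19.
The 1st smallest replicate is -0.847; the 19th is 1.513.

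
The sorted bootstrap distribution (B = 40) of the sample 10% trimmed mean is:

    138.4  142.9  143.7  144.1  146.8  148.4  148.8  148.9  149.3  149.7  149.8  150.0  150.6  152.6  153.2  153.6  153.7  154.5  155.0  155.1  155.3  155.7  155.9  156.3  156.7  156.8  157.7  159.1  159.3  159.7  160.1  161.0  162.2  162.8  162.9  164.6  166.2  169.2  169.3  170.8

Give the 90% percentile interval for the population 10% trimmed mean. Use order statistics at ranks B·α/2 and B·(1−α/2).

(142.9, 169.2)

α = 0.10; lower rank = 40 × 0.050 = 2; upper rank = 40 × 0.950 = 38.
The 2nd smallest replicate is 142.9; the 38th is 169.2.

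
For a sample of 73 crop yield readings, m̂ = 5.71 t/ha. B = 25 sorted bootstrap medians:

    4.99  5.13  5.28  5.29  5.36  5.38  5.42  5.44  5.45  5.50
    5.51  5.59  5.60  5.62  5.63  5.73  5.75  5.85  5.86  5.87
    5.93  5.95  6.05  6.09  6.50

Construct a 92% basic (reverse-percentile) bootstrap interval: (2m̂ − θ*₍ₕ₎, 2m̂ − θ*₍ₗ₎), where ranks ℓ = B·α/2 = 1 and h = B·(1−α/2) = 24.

Percentile endpoints at ranks 1 and 24: θ*₍1₎ = 4.99, θ*₍24₎ = 6.09.
Basic interval reflects these around m̂:
  lower = 2 × 5.71 − 6.09 = 5.33
  upper = 2 × 5.71 − 4.99 = 6.43

(5.33, 6.43)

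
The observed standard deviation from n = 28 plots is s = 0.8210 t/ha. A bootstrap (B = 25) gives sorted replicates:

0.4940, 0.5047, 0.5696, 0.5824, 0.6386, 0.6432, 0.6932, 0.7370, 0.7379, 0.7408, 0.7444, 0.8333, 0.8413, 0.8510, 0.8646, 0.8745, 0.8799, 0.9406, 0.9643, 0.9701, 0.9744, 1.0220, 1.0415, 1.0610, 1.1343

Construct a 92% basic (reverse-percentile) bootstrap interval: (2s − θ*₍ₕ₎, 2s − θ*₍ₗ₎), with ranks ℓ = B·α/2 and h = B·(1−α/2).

(0.5810, 1.1480)

Percentile endpoints at ranks 1 and 24: θ*₍1₎ = 0.4940, θ*₍24₎ = 1.0610.
Basic interval reflects these around s:
  lower = 2 × 0.8210 − 1.0610 = 0.5810
  upper = 2 × 0.8210 − 0.4940 = 1.1480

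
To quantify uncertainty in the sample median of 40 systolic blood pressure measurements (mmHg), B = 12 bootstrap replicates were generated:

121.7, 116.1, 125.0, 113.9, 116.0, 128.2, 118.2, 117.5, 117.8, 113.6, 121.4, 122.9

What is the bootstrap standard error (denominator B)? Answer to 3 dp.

Bootstrap SE is the standard deviation of the 12 replicate medians.
Mean of replicates: (121.7 + 116.1 + 125.0 + 113.9 + 116.0 + 128.2 + 118.2 + 117.5 + 117.8 + 113.6 + 121.4 + 122.9) / 12 = 1432.3000 / 12 = 119.3583
Sum of squared deviations: (+2.3417)² + (−3.2583)² + (+5.6417)² + (−5.4583)² + (−3.3583)² + (+8.8417)² + (−1.1583)² + (−1.8583)² + (−1.5583)² + (−5.7583)² + (+2.0417)² + (+3.5417)² = 224.2692
Variance = 224.2692 / 12 = 18.6891
SE* = √18.6891

SE* = 4.323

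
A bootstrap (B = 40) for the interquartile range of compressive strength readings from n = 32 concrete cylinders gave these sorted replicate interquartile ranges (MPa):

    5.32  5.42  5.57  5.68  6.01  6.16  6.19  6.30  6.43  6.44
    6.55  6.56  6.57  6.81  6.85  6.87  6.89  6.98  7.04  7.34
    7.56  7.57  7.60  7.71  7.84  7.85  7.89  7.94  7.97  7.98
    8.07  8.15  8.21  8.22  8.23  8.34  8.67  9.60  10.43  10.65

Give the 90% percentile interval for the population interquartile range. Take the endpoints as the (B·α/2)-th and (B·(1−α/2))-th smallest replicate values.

α = 0.10; lower rank = 40 × 0.050 = 2; upper rank = 40 × 0.950 = 38.
The 2nd smallest replicate is 5.42; the 38th is 9.60.

(5.42, 9.60)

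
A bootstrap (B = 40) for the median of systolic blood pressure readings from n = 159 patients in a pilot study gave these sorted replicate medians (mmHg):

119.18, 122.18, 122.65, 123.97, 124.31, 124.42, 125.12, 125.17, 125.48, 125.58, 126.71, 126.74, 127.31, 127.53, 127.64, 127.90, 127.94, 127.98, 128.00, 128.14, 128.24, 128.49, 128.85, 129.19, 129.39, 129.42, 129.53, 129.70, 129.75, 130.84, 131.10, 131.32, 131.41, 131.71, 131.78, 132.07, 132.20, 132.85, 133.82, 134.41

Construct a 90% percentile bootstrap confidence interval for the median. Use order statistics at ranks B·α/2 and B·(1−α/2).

α = 0.10; lower rank = 40 × 0.050 = 2; upper rank = 40 × 0.950 = 38.
The 2nd smallest replicate is 122.18; the 38th is 132.85.

(122.18, 132.85)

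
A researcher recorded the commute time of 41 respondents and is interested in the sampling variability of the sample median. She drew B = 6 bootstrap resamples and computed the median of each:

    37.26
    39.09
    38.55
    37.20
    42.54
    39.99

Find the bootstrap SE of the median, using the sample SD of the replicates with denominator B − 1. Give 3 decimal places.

Bootstrap SE is the standard deviation of the 6 replicate medians.
Mean of replicates: (37.26 + 39.09 + 38.55 + 37.20 + 42.54 + 39.99) / 6 = 234.6300 / 6 = 39.1050
Sum of squared deviations: (−1.8450)² + (−0.0150)² + (−0.5550)² + (−1.9050)² + (+3.4350)² + (+0.8850)² = 19.9237
Variance = 19.9237 / 5 = 3.9847
SE* = √3.9847

SE* = 1.996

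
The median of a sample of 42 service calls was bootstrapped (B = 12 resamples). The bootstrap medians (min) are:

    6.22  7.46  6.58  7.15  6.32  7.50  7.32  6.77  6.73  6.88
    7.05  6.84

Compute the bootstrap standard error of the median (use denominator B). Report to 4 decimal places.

SE* = 0.3964

Bootstrap SE is the standard deviation of the 12 replicate medians.
Mean of replicates: (6.22 + 7.46 + 6.58 + 7.15 + 6.32 + 7.50 + 7.32 + 6.77 + 6.73 + 6.88 + 7.05 + 6.84) / 12 = 82.82000 / 12 = 6.90167
Sum of squared deviations: (−0.68167)² + (+0.55833)² + (−0.32167)² + (+0.24833)² + (−0.58167)² + (+0.59833)² + (+0.41833)² + (−0.13167)² + (−0.17167)² + (−0.02167)² + (+0.14833)² + (−0.06167)² = 1.88597
Variance = 1.88597 / 12 = 0.15716
SE* = √0.15716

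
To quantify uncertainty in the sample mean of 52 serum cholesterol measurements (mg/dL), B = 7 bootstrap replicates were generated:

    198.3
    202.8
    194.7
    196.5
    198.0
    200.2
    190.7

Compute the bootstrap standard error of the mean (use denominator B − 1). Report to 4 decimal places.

SE* = 3.8968

Bootstrap SE is the standard deviation of the 7 replicate means.
Mean of replicates: (198.3 + 202.8 + 194.7 + 196.5 + 198.0 + 200.2 + 190.7) / 7 = 1381.20000 / 7 = 197.31429
Sum of squared deviations: (+0.98571)² + (+5.48571)² + (−2.61429)² + (−0.81429)² + (+0.68571)² + (+2.88571)² + (−6.61429)² = 91.10857
Variance = 91.10857 / 6 = 15.18476
SE* = √15.18476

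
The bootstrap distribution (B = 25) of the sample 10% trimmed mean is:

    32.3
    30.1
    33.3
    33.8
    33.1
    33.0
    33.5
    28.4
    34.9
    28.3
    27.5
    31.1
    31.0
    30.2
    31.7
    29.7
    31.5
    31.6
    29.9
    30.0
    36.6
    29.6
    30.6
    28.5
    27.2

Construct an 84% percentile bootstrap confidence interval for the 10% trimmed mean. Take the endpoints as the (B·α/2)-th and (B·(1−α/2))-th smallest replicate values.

Sorted replicates: 27.2, 27.5, 28.3, 28.4, 28.5, 29.6, 29.7, 29.9, 30.0, 30.1, 30.2, 30.6, 31.0, 31.1, 31.5, 31.6, 31.7, 32.3, 33.0, 33.1, 33.3, 33.5, 33.8, 34.9, 36.6
α = 0.16; lower rank = 25 × 0.080 = 2; upper rank = 25 × 0.920 = 23.
The 2nd smallest replicate is 27.5; the 23rd is 33.8.

(27.5, 33.8)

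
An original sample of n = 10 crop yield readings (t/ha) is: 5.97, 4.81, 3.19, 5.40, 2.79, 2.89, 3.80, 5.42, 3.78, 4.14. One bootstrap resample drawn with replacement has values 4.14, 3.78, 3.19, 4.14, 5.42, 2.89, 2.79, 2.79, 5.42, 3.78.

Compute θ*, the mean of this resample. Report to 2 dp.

θ* = 3.83

Mean = (4.14 + 3.78 + 3.19 + 4.14 + 5.42 + 2.89 + 2.79 + 2.79 + 5.42 + 3.78) / 10 = 38.340 / 10 = 3.83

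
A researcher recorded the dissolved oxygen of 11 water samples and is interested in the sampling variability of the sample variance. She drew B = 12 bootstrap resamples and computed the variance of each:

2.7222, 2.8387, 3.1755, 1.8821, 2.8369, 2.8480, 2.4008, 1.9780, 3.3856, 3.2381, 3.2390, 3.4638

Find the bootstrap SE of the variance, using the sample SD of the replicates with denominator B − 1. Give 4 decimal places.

Bootstrap SE is the standard deviation of the 12 replicate variances.
Mean of replicates: (2.7222 + 2.8387 + 3.1755 + 1.8821 + 2.8369 + 2.8480 + 2.4008 + 1.9780 + 3.3856 + 3.2381 + 3.2390 + 3.4638) / 12 = 34.00870 / 12 = 2.83406
Sum of squared deviations: (−0.11186)² + (+0.00464)² + (+0.34144)² + (−0.95196)² + (+0.00284)² + (+0.01394)² + (−0.43326)² + (−0.85606)² + (+0.55154)² + (+0.40404)² + (+0.40494)² + (+0.62974)² = 2.98409
Variance = 2.98409 / 11 = 0.27128
SE* = √0.27128

SE* = 0.5208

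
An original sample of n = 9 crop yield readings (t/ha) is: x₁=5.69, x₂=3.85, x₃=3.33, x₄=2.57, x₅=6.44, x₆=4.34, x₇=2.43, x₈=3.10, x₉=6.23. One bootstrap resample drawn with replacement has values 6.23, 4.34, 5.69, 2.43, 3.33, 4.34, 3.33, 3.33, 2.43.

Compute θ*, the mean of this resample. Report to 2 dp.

Mean = (6.23 + 4.34 + 5.69 + 2.43 + 3.33 + 4.34 + 3.33 + 3.33 + 2.43) / 9 = 35.450 / 9 = 3.94

θ* = 3.94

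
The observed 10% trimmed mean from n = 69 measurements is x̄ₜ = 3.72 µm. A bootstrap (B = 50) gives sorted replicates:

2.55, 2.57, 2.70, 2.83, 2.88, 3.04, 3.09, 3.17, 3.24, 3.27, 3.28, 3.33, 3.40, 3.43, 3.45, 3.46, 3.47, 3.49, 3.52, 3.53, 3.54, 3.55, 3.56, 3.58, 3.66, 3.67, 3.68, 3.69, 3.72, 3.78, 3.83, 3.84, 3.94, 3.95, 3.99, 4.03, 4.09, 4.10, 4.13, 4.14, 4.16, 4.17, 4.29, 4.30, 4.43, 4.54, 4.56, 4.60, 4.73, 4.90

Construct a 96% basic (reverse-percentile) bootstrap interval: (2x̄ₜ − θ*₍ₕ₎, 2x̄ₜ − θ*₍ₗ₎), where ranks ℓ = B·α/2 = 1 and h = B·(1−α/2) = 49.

Percentile endpoints at ranks 1 and 49: θ*₍1₎ = 2.55, θ*₍49₎ = 4.73.
Basic interval reflects these around x̄ₜ:
  lower = 2 × 3.72 − 4.73 = 2.71
  upper = 2 × 3.72 − 2.55 = 4.89

(2.71, 4.89)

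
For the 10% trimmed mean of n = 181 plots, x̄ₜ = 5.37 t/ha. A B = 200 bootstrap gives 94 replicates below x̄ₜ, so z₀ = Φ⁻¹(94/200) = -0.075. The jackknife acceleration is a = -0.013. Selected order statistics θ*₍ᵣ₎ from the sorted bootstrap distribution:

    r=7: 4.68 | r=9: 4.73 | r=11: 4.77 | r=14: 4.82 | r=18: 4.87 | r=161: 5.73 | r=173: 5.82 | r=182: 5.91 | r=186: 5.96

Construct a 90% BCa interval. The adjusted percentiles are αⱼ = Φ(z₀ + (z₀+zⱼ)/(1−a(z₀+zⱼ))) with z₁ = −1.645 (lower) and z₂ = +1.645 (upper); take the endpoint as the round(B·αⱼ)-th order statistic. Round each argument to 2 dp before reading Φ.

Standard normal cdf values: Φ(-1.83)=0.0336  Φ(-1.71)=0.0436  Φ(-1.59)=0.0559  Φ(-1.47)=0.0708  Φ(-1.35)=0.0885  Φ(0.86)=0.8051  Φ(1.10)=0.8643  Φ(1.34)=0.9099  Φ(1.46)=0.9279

(4.68, 5.96)

Lower: z₀ + z₁ = -0.075 + (-1.645) = -1.720; 1 − a(z₀+z₁) = 1 − (-0.013)(-1.720) = 0.9776; argument = -0.075 + (-1.720)/0.9776 = -1.8343 → -1.83.
α₁ = Φ(-1.83) = 0.0336; rank = round(200 × 0.0336) = 7; θ*₍7₎ = 4.68.
Upper: z₀ + z₂ = 1.570; 1 − a(z₀+z₂) = 1.0204; argument = 1.4636 → 1.46; α₂ = 0.9279; rank = 186; θ*₍186₎ = 5.96.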